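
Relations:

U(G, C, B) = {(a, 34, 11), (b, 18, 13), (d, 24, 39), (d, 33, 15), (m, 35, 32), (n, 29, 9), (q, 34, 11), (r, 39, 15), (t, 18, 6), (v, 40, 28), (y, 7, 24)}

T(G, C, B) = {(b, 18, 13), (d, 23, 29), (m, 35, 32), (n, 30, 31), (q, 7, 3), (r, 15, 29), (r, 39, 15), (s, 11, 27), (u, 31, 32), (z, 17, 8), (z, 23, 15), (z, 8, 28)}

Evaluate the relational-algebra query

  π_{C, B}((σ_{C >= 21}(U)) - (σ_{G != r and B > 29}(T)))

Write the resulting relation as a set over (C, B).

{(24, 39), (29, 9), (33, 15), (34, 11), (39, 15), (40, 28)}

Apply σ_{C >= 21}; surviving tuples: {(a, 34, 11), (d, 24, 39), (d, 33, 15), (m, 35, 32), (n, 29, 9), (q, 34, 11), (r, 39, 15), (v, 40, 28)}
Apply σ_{G != r and B > 29}; surviving tuples: {(m, 35, 32), (n, 30, 31), (u, 31, 32)}
Set difference of the two operands is {(a, 34, 11), (d, 24, 39), (d, 33, 15), (n, 29, 9), (q, 34, 11), (r, 39, 15), (v, 40, 28)}.
π_{C, B} gives {(24, 39), (29, 9), (33, 15), (34, 11), (39, 15), (40, 28)} (1 duplicate(s) eliminated).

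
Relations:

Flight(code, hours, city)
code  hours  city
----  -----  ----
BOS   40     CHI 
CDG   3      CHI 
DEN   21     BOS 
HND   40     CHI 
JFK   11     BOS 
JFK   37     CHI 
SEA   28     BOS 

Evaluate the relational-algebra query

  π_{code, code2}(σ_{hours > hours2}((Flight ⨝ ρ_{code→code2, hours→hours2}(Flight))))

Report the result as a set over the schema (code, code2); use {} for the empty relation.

ρ[code→code2, hours→hours2]: schema becomes (code2, hours2, city); tuples unchanged.
Flight ⋈ ρ_{code→code2, hours→hours2}(Flight) (natural join on city): {(BOS, 40, CHI, BOS, 40), (BOS, 40, CHI, CDG, 3), (BOS, 40, CHI, HND, 40), (BOS, 40, CHI, JFK, 37), (CDG, 3, CHI, BOS, 40), (CDG, 3, CHI, CDG, 3), (CDG, 3, CHI, HND, 40), (CDG, 3, CHI, JFK, 37), (DEN, 21, BOS, DEN, 21), (DEN, 21, BOS, JFK, 11), (DEN, 21, BOS, SEA, 28), (HND, 40, CHI, BOS, 40), (HND, 40, CHI, CDG, 3), (HND, 40, CHI, HND, 40), (HND, 40, CHI, JFK, 37), (JFK, 11, BOS, DEN, 21), (JFK, 11, BOS, JFK, 11), (JFK, 11, BOS, SEA, 28), (JFK, 37, CHI, BOS, 40), (JFK, 37, CHI, CDG, 3), (JFK, 37, CHI, HND, 40), (JFK, 37, CHI, JFK, 37), (SEA, 28, BOS, DEN, 21), (SEA, 28, BOS, JFK, 11), (SEA, 28, BOS, SEA, 28)}
Selection hours > hours2: {(BOS, 40, CHI, CDG, 3), (BOS, 40, CHI, JFK, 37), (DEN, 21, BOS, JFK, 11), (HND, 40, CHI, CDG, 3), (HND, 40, CHI, JFK, 37), (JFK, 37, CHI, CDG, 3), (SEA, 28, BOS, DEN, 21), (SEA, 28, BOS, JFK, 11)}
Keep only column(s) code, code2: {(BOS, CDG), (BOS, JFK), (DEN, JFK), (HND, CDG), (HND, JFK), (JFK, CDG), (SEA, DEN), (SEA, JFK)}

{(BOS, CDG), (BOS, JFK), (DEN, JFK), (HND, CDG), (HND, JFK), (JFK, CDG), (SEA, DEN), (SEA, JFK)}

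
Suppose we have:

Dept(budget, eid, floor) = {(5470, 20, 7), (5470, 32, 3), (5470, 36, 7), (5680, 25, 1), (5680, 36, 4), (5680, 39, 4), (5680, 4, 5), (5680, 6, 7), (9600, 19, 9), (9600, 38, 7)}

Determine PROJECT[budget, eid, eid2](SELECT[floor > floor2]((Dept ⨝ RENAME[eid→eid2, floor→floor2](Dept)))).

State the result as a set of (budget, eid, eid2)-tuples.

ρ[eid→eid2, floor→floor2]: schema becomes (budget, eid2, floor2); tuples unchanged.
Dept ⋈ RENAME[eid→eid2, floor→floor2](Dept) (natural join on budget): {(5470, 20, 7, 20, 7), (5470, 20, 7, 32, 3), (5470, 20, 7, 36, 7), (5470, 32, 3, 20, 7), (5470, 32, 3, 32, 3), (5470, 32, 3, 36, 7), (5470, 36, 7, 20, 7), (5470, 36, 7, 32, 3), (5470, 36, 7, 36, 7), (5680, 25, 1, 25, 1), (5680, 25, 1, 36, 4), (5680, 25, 1, 39, 4), (5680, 25, 1, 4, 5), (5680, 25, 1, 6, 7), (5680, 36, 4, 25, 1), (5680, 36, 4, 36, 4), (5680, 36, 4, 39, 4), (5680, 36, 4, 4, 5), (5680, 36, 4, 6, 7), (5680, 39, 4, 25, 1), (5680, 39, 4, 36, 4), (5680, 39, 4, 39, 4), (5680, 39, 4, 4, 5), (5680, 39, 4, 6, 7), (5680, 4, 5, 25, 1), (5680, 4, 5, 36, 4), (5680, 4, 5, 39, 4), (5680, 4, 5, 4, 5), (5680, 4, 5, 6, 7), (5680, 6, 7, 25, 1), (5680, 6, 7, 36, 4), (5680, 6, 7, 39, 4), (5680, 6, 7, 4, 5), (5680, 6, 7, 6, 7), (9600, 19, 9, 19, 9), (9600, 19, 9, 38, 7), (9600, 38, 7, 19, 9), (9600, 38, 7, 38, 7)}
σ[floor > floor2]: keep tuples satisfying floor > floor2 → {(5470, 20, 7, 32, 3), (5470, 36, 7, 32, 3), (5680, 36, 4, 25, 1), (5680, 39, 4, 25, 1), (5680, 4, 5, 25, 1), (5680, 4, 5, 36, 4), (5680, 4, 5, 39, 4), (5680, 6, 7, 25, 1), (5680, 6, 7, 36, 4), (5680, 6, 7, 39, 4), (5680, 6, 7, 4, 5), (9600, 19, 9, 38, 7)}
Projecting to budget, eid, eid2: {(5470, 20, 32), (5470, 36, 32), (5680, 36, 25), (5680, 39, 25), (5680, 4, 25), (5680, 4, 36), (5680, 4, 39), (5680, 6, 25), (5680, 6, 36), (5680, 6, 39), (5680, 6, 4), (9600, 19, 38)}

{(5470, 20, 32), (5470, 36, 32), (5680, 36, 25), (5680, 39, 25), (5680, 4, 25), (5680, 4, 36), (5680, 4, 39), (5680, 6, 25), (5680, 6, 36), (5680, 6, 39), (5680, 6, 4), (9600, 19, 38)}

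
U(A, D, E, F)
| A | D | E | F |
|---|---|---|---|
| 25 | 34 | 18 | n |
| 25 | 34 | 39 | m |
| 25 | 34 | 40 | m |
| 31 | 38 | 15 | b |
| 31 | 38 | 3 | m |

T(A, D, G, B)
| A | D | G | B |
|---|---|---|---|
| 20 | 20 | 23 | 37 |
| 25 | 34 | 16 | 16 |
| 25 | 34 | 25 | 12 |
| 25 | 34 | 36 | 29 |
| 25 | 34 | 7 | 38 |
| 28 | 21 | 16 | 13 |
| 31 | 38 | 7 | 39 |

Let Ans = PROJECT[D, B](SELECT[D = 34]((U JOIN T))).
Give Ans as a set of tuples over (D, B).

{(34, 12), (34, 16), (34, 29), (34, 38)}

U ⋈ T (natural join on A, D): {(25, 34, 18, n, 16, 16), (25, 34, 18, n, 25, 12), (25, 34, 18, n, 36, 29), (25, 34, 18, n, 7, 38), (25, 34, 39, m, 16, 16), (25, 34, 39, m, 25, 12), (25, 34, 39, m, 36, 29), (25, 34, 39, m, 7, 38), (25, 34, 40, m, 16, 16), (25, 34, 40, m, 25, 12), (25, 34, 40, m, 36, 29), (25, 34, 40, m, 7, 38), (31, 38, 15, b, 7, 39), (31, 38, 3, m, 7, 39)}
σ[D = 34]: keep tuples satisfying D = 34 → {(25, 34, 18, n, 16, 16), (25, 34, 18, n, 25, 12), (25, 34, 18, n, 36, 29), (25, 34, 18, n, 7, 38), (25, 34, 39, m, 16, 16), (25, 34, 39, m, 25, 12), (25, 34, 39, m, 36, 29), (25, 34, 39, m, 7, 38), (25, 34, 40, m, 16, 16), (25, 34, 40, m, 25, 12), (25, 34, 40, m, 36, 29), (25, 34, 40, m, 7, 38)}
Projecting to D, B (8 duplicate(s) eliminated): {(34, 12), (34, 16), (34, 29), (34, 38)}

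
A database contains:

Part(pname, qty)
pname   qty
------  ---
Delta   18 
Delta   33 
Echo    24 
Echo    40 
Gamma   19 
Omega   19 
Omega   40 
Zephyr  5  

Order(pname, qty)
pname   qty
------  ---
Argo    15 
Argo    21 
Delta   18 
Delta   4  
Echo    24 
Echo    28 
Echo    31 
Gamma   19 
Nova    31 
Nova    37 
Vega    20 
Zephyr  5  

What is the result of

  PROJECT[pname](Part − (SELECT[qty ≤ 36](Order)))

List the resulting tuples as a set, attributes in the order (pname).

{Delta, Echo, Omega}

Apply σ_{qty ≤ 36}; surviving tuples: {(Argo, 15), (Argo, 21), (Delta, 18), (Delta, 4), (Echo, 24), (Echo, 28), (Echo, 31), (Gamma, 19), (Nova, 31), (Vega, 20), (Zephyr, 5)}
Difference: {(Delta, 18), (Delta, 33), (Echo, 24), (Echo, 40), (Gamma, 19), (Omega, 19), (Omega, 40), (Zephyr, 5)} with {(Argo, 15), (Argo, 21), (Delta, 18), (Delta, 4), (Echo, 24), (Echo, 28), (Echo, 31), (Gamma, 19), (Nova, 31), (Vega, 20), (Zephyr, 5)} → {(Delta, 33), (Echo, 40), (Omega, 19), (Omega, 40)}
π_{pname} gives {Delta, Echo, Omega} (1 duplicate(s) eliminated).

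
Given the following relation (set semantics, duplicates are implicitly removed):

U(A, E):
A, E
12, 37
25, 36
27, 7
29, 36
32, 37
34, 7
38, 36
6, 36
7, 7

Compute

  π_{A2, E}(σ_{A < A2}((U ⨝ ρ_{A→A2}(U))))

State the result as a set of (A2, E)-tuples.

ρ[A→A2]: schema becomes (A2, E); tuples unchanged.
Joining U and ρ_{A→A2}(U) on E yields {(12, 37, 12), (12, 37, 32), (25, 36, 25), (25, 36, 29), (25, 36, 38), (25, 36, 6), (27, 7, 27), (27, 7, 34), (27, 7, 7), (29, 36, 25), (29, 36, 29), (29, 36, 38), (29, 36, 6), (32, 37, 12), (32, 37, 32), (34, 7, 27), (34, 7, 34), (34, 7, 7), (38, 36, 25), (38, 36, 29), (38, 36, 38), (38, 36, 6), (6, 36, 25), (6, 36, 29), (6, 36, 38), (6, 36, 6), (7, 7, 27), (7, 7, 34), (7, 7, 7)}.
Apply σ_{A < A2}; surviving tuples: {(12, 37, 32), (25, 36, 29), (25, 36, 38), (27, 7, 34), (29, 36, 38), (6, 36, 25), (6, 36, 29), (6, 36, 38), (7, 7, 27), (7, 7, 34)}
Keep only column(s) A2, E (4 duplicate(s) eliminated): {(25, 36), (27, 7), (29, 36), (32, 37), (34, 7), (38, 36)}

{(25, 36), (27, 7), (29, 36), (32, 37), (34, 7), (38, 36)}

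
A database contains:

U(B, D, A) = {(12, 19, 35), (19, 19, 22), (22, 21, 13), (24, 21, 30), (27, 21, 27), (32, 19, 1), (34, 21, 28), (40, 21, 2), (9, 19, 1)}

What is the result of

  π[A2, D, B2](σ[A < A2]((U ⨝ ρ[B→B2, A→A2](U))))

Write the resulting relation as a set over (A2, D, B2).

ρ[B→B2, A→A2]: schema becomes (B2, D, A2); tuples unchanged.
U ⋈ ρ[B→B2, A→A2](U) (natural join on D): {(12, 19, 35, 12, 35), (12, 19, 35, 19, 22), (12, 19, 35, 32, 1), (12, 19, 35, 9, 1), (19, 19, 22, 12, 35), (19, 19, 22, 19, 22), (19, 19, 22, 32, 1), (19, 19, 22, 9, 1), (22, 21, 13, 22, 13), (22, 21, 13, 24, 30), (22, 21, 13, 27, 27), (22, 21, 13, 34, 28), (22, 21, 13, 40, 2), (24, 21, 30, 22, 13), (24, 21, 30, 24, 30), (24, 21, 30, 27, 27), (24, 21, 30, 34, 28), (24, 21, 30, 40, 2), (27, 21, 27, 22, 13), (27, 21, 27, 24, 30), (27, 21, 27, 27, 27), (27, 21, 27, 34, 28), (27, 21, 27, 40, 2), (32, 19, 1, 12, 35), (32, 19, 1, 19, 22), (32, 19, 1, 32, 1), (32, 19, 1, 9, 1), (34, 21, 28, 22, 13), (34, 21, 28, 24, 30), (34, 21, 28, 27, 27), (34, 21, 28, 34, 28), (34, 21, 28, 40, 2), (40, 21, 2, 22, 13), (40, 21, 2, 24, 30), (40, 21, 2, 27, 27), (40, 21, 2, 34, 28), (40, 21, 2, 40, 2), (9, 19, 1, 12, 35), (9, 19, 1, 19, 22), (9, 19, 1, 32, 1), (9, 19, 1, 9, 1)}
Apply σ_{A < A2}; surviving tuples: {(19, 19, 22, 12, 35), (22, 21, 13, 24, 30), (22, 21, 13, 27, 27), (22, 21, 13, 34, 28), (27, 21, 27, 24, 30), (27, 21, 27, 34, 28), (32, 19, 1, 12, 35), (32, 19, 1, 19, 22), (34, 21, 28, 24, 30), (40, 21, 2, 22, 13), (40, 21, 2, 24, 30), (40, 21, 2, 27, 27), (40, 21, 2, 34, 28), (9, 19, 1, 12, 35), (9, 19, 1, 19, 22)}
Projecting to A2, D, B2 (9 duplicate(s) eliminated): {(13, 21, 22), (22, 19, 19), (27, 21, 27), (28, 21, 34), (30, 21, 24), (35, 19, 12)}

{(13, 21, 22), (22, 19, 19), (27, 21, 27), (28, 21, 34), (30, 21, 24), (35, 19, 12)}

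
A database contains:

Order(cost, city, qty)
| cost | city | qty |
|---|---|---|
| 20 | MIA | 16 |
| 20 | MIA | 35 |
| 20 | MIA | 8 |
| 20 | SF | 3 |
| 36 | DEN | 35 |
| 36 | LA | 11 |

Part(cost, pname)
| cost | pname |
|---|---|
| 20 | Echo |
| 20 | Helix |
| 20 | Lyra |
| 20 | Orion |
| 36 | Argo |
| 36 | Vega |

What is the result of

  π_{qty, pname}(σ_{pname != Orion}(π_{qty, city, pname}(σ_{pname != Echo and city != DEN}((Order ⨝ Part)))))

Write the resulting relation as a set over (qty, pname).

Order ⋈ Part (natural join on cost): {(20, MIA, 16, Echo), (20, MIA, 16, Helix), (20, MIA, 16, Lyra), (20, MIA, 16, Orion), (20, MIA, 35, Echo), (20, MIA, 35, Helix), (20, MIA, 35, Lyra), (20, MIA, 35, Orion), (20, MIA, 8, Echo), (20, MIA, 8, Helix), (20, MIA, 8, Lyra), (20, MIA, 8, Orion), (20, SF, 3, Echo), (20, SF, 3, Helix), (20, SF, 3, Lyra), (20, SF, 3, Orion), (36, DEN, 35, Argo), (36, DEN, 35, Vega), (36, LA, 11, Argo), (36, LA, 11, Vega)}
Selection pname != Echo and city != DEN: {(20, MIA, 16, Helix), (20, MIA, 16, Lyra), (20, MIA, 16, Orion), (20, MIA, 35, Helix), (20, MIA, 35, Lyra), (20, MIA, 35, Orion), (20, MIA, 8, Helix), (20, MIA, 8, Lyra), (20, MIA, 8, Orion), (20, SF, 3, Helix), (20, SF, 3, Lyra), (20, SF, 3, Orion), (36, LA, 11, Argo), (36, LA, 11, Vega)}
Projecting to qty, city, pname: {(11, LA, Argo), (11, LA, Vega), (16, MIA, Helix), (16, MIA, Lyra), (16, MIA, Orion), (3, SF, Helix), (3, SF, Lyra), (3, SF, Orion), (35, MIA, Helix), (35, MIA, Lyra), (35, MIA, Orion), (8, MIA, Helix), (8, MIA, Lyra), (8, MIA, Orion)}
Selection pname != Orion: {(11, LA, Argo), (11, LA, Vega), (16, MIA, Helix), (16, MIA, Lyra), (3, SF, Helix), (3, SF, Lyra), (35, MIA, Helix), (35, MIA, Lyra), (8, MIA, Helix), (8, MIA, Lyra)}
Projecting to qty, pname: {(11, Argo), (11, Vega), (16, Helix), (16, Lyra), (3, Helix), (3, Lyra), (35, Helix), (35, Lyra), (8, Helix), (8, Lyra)}

{(11, Argo), (11, Vega), (16, Helix), (16, Lyra), (3, Helix), (3, Lyra), (35, Helix), (35, Lyra), (8, Helix), (8, Lyra)}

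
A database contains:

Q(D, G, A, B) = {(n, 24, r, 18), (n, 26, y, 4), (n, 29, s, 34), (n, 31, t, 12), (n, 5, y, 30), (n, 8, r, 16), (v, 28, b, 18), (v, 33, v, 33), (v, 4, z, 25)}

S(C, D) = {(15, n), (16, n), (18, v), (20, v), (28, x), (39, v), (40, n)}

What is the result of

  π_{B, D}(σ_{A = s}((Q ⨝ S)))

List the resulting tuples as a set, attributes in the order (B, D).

Natural join on D: {(n, 24, r, 18, 15), (n, 24, r, 18, 16), (n, 24, r, 18, 40), (n, 26, y, 4, 15), (n, 26, y, 4, 16), (n, 26, y, 4, 40), (n, 29, s, 34, 15), (n, 29, s, 34, 16), (n, 29, s, 34, 40), (n, 31, t, 12, 15), (n, 31, t, 12, 16), (n, 31, t, 12, 40), (n, 5, y, 30, 15), (n, 5, y, 30, 16), (n, 5, y, 30, 40), (n, 8, r, 16, 15), (n, 8, r, 16, 16), (n, 8, r, 16, 40), (v, 28, b, 18, 18), (v, 28, b, 18, 20), (v, 28, b, 18, 39), (v, 33, v, 33, 18), (v, 33, v, 33, 20), (v, 33, v, 33, 39), (v, 4, z, 25, 18), (v, 4, z, 25, 20), (v, 4, z, 25, 39)}
σ[A = s]: keep tuples satisfying A = s → {(n, 29, s, 34, 15), (n, 29, s, 34, 16), (n, 29, s, 34, 40)}
Projecting to B, D (2 duplicate(s) eliminated): {(34, n)}

{(34, n)}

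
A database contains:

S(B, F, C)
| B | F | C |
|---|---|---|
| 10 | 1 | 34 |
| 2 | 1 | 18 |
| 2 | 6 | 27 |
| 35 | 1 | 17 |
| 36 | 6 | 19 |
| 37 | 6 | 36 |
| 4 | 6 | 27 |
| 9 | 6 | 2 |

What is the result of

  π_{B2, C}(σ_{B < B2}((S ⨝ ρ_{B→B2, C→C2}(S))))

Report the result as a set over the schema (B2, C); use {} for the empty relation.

{(10, 18), (35, 18), (35, 34), (36, 2), (36, 27), (37, 19), (37, 2), (37, 27), (4, 27), (9, 27)}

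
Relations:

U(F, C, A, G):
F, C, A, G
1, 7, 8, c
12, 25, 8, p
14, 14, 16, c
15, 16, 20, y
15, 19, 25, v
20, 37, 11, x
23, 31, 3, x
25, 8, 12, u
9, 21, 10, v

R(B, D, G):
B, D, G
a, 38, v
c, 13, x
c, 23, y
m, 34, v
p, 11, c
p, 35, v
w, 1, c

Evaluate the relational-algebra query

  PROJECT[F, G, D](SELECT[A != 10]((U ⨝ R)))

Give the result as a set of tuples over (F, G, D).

{(1, c, 1), (1, c, 11), (14, c, 1), (14, c, 11), (15, v, 34), (15, v, 35), (15, v, 38), (15, y, 23), (20, x, 13), (23, x, 13)}

U ⋈ R (natural join on G): {(1, 7, 8, c, p, 11), (1, 7, 8, c, w, 1), (14, 14, 16, c, p, 11), (14, 14, 16, c, w, 1), (15, 16, 20, y, c, 23), (15, 19, 25, v, a, 38), (15, 19, 25, v, m, 34), (15, 19, 25, v, p, 35), (20, 37, 11, x, c, 13), (23, 31, 3, x, c, 13), (9, 21, 10, v, a, 38), (9, 21, 10, v, m, 34), (9, 21, 10, v, p, 35)}
Apply σ_{A != 10}; surviving tuples: {(1, 7, 8, c, p, 11), (1, 7, 8, c, w, 1), (14, 14, 16, c, p, 11), (14, 14, 16, c, w, 1), (15, 16, 20, y, c, 23), (15, 19, 25, v, a, 38), (15, 19, 25, v, m, 34), (15, 19, 25, v, p, 35), (20, 37, 11, x, c, 13), (23, 31, 3, x, c, 13)}
Projecting to F, G, D: {(1, c, 1), (1, c, 11), (14, c, 1), (14, c, 11), (15, v, 34), (15, v, 35), (15, v, 38), (15, y, 23), (20, x, 13), (23, x, 13)}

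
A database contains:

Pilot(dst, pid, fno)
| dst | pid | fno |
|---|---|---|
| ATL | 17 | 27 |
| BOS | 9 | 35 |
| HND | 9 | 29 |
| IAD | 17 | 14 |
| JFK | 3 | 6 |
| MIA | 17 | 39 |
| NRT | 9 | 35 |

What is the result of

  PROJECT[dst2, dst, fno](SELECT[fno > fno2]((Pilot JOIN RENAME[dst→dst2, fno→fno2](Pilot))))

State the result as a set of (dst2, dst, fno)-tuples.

ρ[dst→dst2, fno→fno2]: schema becomes (dst2, pid, fno2); tuples unchanged.
Joining Pilot and RENAME[dst→dst2, fno→fno2](Pilot) on pid yields {(ATL, 17, 27, ATL, 27), (ATL, 17, 27, IAD, 14), (ATL, 17, 27, MIA, 39), (BOS, 9, 35, BOS, 35), (BOS, 9, 35, HND, 29), (BOS, 9, 35, NRT, 35), (HND, 9, 29, BOS, 35), (HND, 9, 29, HND, 29), (HND, 9, 29, NRT, 35), (IAD, 17, 14, ATL, 27), (IAD, 17, 14, IAD, 14), (IAD, 17, 14, MIA, 39), (JFK, 3, 6, JFK, 6), (MIA, 17, 39, ATL, 27), (MIA, 17, 39, IAD, 14), (MIA, 17, 39, MIA, 39), (NRT, 9, 35, BOS, 35), (NRT, 9, 35, HND, 29), (NRT, 9, 35, NRT, 35)}.
Filtering on fno > fno2 leaves {(ATL, 17, 27, IAD, 14), (BOS, 9, 35, HND, 29), (MIA, 17, 39, ATL, 27), (MIA, 17, 39, IAD, 14), (NRT, 9, 35, HND, 29)}.
π[dst2, dst, fno]: project onto (dst2, dst, fno) → {(ATL, MIA, 39), (HND, BOS, 35), (HND, NRT, 35), (IAD, ATL, 27), (IAD, MIA, 39)}

{(ATL, MIA, 39), (HND, BOS, 35), (HND, NRT, 35), (IAD, ATL, 27), (IAD, MIA, 39)}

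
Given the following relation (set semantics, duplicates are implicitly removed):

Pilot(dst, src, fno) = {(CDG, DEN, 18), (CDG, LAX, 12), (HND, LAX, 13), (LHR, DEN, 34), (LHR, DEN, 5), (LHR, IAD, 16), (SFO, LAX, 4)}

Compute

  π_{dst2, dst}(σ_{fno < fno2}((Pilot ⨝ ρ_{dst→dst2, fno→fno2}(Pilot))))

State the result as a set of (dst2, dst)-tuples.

{(CDG, LHR), (CDG, SFO), (HND, CDG), (HND, SFO), (LHR, CDG), (LHR, LHR)}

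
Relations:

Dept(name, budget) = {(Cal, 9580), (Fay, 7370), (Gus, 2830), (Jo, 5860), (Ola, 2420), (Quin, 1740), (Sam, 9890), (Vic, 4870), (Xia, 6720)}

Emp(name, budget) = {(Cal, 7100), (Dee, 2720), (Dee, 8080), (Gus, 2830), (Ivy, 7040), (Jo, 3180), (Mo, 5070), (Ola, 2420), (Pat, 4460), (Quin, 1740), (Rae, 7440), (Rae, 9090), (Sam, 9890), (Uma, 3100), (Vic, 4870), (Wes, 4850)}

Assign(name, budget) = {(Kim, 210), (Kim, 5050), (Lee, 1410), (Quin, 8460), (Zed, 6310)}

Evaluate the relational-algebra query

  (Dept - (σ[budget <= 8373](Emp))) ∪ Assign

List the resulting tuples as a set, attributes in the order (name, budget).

{(Cal, 9580), (Fay, 7370), (Jo, 5860), (Kim, 210), (Kim, 5050), (Lee, 1410), (Quin, 8460), (Sam, 9890), (Xia, 6720), (Zed, 6310)}

σ[budget <= 8373]: keep tuples satisfying budget <= 8373 → {(Cal, 7100), (Dee, 2720), (Dee, 8080), (Gus, 2830), (Ivy, 7040), (Jo, 3180), (Mo, 5070), (Ola, 2420), (Pat, 4460), (Quin, 1740), (Rae, 7440), (Uma, 3100), (Vic, 4870), (Wes, 4850)}
Difference: {(Cal, 9580), (Fay, 7370), (Gus, 2830), (Jo, 5860), (Ola, 2420), (Quin, 1740), (Sam, 9890), (Vic, 4870), (Xia, 6720)} with {(Cal, 7100), (Dee, 2720), (Dee, 8080), (Gus, 2830), (Ivy, 7040), (Jo, 3180), (Mo, 5070), (Ola, 2420), (Pat, 4460), (Quin, 1740), (Rae, 7440), (Uma, 3100), (Vic, 4870), (Wes, 4850)} → {(Cal, 9580), (Fay, 7370), (Jo, 5860), (Sam, 9890), (Xia, 6720)}
Union: {(Cal, 9580), (Fay, 7370), (Jo, 5860), (Sam, 9890), (Xia, 6720)} with {(Kim, 210), (Kim, 5050), (Lee, 1410), (Quin, 8460), (Zed, 6310)} → {(Cal, 9580), (Fay, 7370), (Jo, 5860), (Kim, 210), (Kim, 5050), (Lee, 1410), (Quin, 8460), (Sam, 9890), (Xia, 6720), (Zed, 6310)}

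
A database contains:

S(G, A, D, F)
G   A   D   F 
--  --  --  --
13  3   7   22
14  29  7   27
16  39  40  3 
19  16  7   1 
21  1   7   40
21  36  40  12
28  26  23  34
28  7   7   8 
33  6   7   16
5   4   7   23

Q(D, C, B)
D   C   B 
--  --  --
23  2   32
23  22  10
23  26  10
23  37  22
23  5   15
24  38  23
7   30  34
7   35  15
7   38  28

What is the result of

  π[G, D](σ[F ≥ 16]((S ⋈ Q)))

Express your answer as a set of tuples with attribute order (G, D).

Joining S and Q on D yields {(13, 3, 7, 22, 30, 34), (13, 3, 7, 22, 35, 15), (13, 3, 7, 22, 38, 28), (14, 29, 7, 27, 30, 34), (14, 29, 7, 27, 35, 15), (14, 29, 7, 27, 38, 28), (19, 16, 7, 1, 30, 34), (19, 16, 7, 1, 35, 15), (19, 16, 7, 1, 38, 28), (21, 1, 7, 40, 30, 34), (21, 1, 7, 40, 35, 15), (21, 1, 7, 40, 38, 28), (28, 26, 23, 34, 2, 32), (28, 26, 23, 34, 22, 10), (28, 26, 23, 34, 26, 10), (28, 26, 23, 34, 37, 22), (28, 26, 23, 34, 5, 15), (28, 7, 7, 8, 30, 34), (28, 7, 7, 8, 35, 15), (28, 7, 7, 8, 38, 28), (33, 6, 7, 16, 30, 34), (33, 6, 7, 16, 35, 15), (33, 6, 7, 16, 38, 28), (5, 4, 7, 23, 30, 34), (5, 4, 7, 23, 35, 15), (5, 4, 7, 23, 38, 28)}.
Selection F ≥ 16: {(13, 3, 7, 22, 30, 34), (13, 3, 7, 22, 35, 15), (13, 3, 7, 22, 38, 28), (14, 29, 7, 27, 30, 34), (14, 29, 7, 27, 35, 15), (14, 29, 7, 27, 38, 28), (21, 1, 7, 40, 30, 34), (21, 1, 7, 40, 35, 15), (21, 1, 7, 40, 38, 28), (28, 26, 23, 34, 2, 32), (28, 26, 23, 34, 22, 10), (28, 26, 23, 34, 26, 10), (28, 26, 23, 34, 37, 22), (28, 26, 23, 34, 5, 15), (33, 6, 7, 16, 30, 34), (33, 6, 7, 16, 35, 15), (33, 6, 7, 16, 38, 28), (5, 4, 7, 23, 30, 34), (5, 4, 7, 23, 35, 15), (5, 4, 7, 23, 38, 28)}
Keep only column(s) G, D (14 duplicate(s) eliminated): {(13, 7), (14, 7), (21, 7), (28, 23), (33, 7), (5, 7)}

{(13, 7), (14, 7), (21, 7), (28, 23), (33, 7), (5, 7)}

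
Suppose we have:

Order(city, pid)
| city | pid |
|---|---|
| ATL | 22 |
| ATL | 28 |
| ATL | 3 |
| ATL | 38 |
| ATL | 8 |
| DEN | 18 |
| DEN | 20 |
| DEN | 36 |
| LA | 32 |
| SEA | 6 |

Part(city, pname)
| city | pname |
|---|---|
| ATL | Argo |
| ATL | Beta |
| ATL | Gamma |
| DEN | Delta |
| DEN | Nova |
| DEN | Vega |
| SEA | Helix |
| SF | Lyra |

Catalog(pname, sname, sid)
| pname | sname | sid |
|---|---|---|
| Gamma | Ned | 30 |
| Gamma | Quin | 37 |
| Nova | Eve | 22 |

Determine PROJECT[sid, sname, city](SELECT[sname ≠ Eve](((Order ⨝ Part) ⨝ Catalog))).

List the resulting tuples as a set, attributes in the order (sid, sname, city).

Joining Order and Part on city yields {(ATL, 22, Argo), (ATL, 22, Beta), (ATL, 22, Gamma), (ATL, 28, Argo), (ATL, 28, Beta), (ATL, 28, Gamma), (ATL, 3, Argo), (ATL, 3, Beta), (ATL, 3, Gamma), (ATL, 38, Argo), (ATL, 38, Beta), (ATL, 38, Gamma), (ATL, 8, Argo), (ATL, 8, Beta), (ATL, 8, Gamma), (DEN, 18, Delta), (DEN, 18, Nova), (DEN, 18, Vega), (DEN, 20, Delta), (DEN, 20, Nova), (DEN, 20, Vega), (DEN, 36, Delta), (DEN, 36, Nova), (DEN, 36, Vega), (SEA, 6, Helix)}.
Joining (Order ⨝ Part) and Catalog on pname yields {(ATL, 22, Gamma, Ned, 30), (ATL, 22, Gamma, Quin, 37), (ATL, 28, Gamma, Ned, 30), (ATL, 28, Gamma, Quin, 37), (ATL, 3, Gamma, Ned, 30), (ATL, 3, Gamma, Quin, 37), (ATL, 38, Gamma, Ned, 30), (ATL, 38, Gamma, Quin, 37), (ATL, 8, Gamma, Ned, 30), (ATL, 8, Gamma, Quin, 37), (DEN, 18, Nova, Eve, 22), (DEN, 20, Nova, Eve, 22), (DEN, 36, Nova, Eve, 22)}.
Apply σ_{sname ≠ Eve}; surviving tuples: {(ATL, 22, Gamma, Ned, 30), (ATL, 22, Gamma, Quin, 37), (ATL, 28, Gamma, Ned, 30), (ATL, 28, Gamma, Quin, 37), (ATL, 3, Gamma, Ned, 30), (ATL, 3, Gamma, Quin, 37), (ATL, 38, Gamma, Ned, 30), (ATL, 38, Gamma, Quin, 37), (ATL, 8, Gamma, Ned, 30), (ATL, 8, Gamma, Quin, 37)}
π[sid, sname, city]: project onto (sid, sname, city) (8 duplicate(s) eliminated) → {(30, Ned, ATL), (37, Quin, ATL)}

{(30, Ned, ATL), (37, Quin, ATL)}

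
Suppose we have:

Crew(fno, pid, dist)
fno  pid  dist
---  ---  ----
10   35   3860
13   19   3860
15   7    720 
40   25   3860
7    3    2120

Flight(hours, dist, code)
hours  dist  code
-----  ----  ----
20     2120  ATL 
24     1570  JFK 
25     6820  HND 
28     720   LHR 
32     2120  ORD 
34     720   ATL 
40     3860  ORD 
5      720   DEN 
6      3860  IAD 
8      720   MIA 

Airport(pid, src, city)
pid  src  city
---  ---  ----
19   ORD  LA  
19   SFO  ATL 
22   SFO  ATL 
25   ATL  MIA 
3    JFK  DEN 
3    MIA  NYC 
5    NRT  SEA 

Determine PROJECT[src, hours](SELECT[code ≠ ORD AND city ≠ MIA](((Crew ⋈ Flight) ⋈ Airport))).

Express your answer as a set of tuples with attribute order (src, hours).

Joining Crew and Flight on dist yields {(10, 35, 3860, 40, ORD), (10, 35, 3860, 6, IAD), (13, 19, 3860, 40, ORD), (13, 19, 3860, 6, IAD), (15, 7, 720, 28, LHR), (15, 7, 720, 34, ATL), (15, 7, 720, 5, DEN), (15, 7, 720, 8, MIA), (40, 25, 3860, 40, ORD), (40, 25, 3860, 6, IAD), (7, 3, 2120, 20, ATL), (7, 3, 2120, 32, ORD)}.
Joining (Crew ⋈ Flight) and Airport on pid yields {(13, 19, 3860, 40, ORD, ORD, LA), (13, 19, 3860, 40, ORD, SFO, ATL), (13, 19, 3860, 6, IAD, ORD, LA), (13, 19, 3860, 6, IAD, SFO, ATL), (40, 25, 3860, 40, ORD, ATL, MIA), (40, 25, 3860, 6, IAD, ATL, MIA), (7, 3, 2120, 20, ATL, JFK, DEN), (7, 3, 2120, 20, ATL, MIA, NYC), (7, 3, 2120, 32, ORD, JFK, DEN), (7, 3, 2120, 32, ORD, MIA, NYC)}.
Apply σ_{code ≠ ORD AND city ≠ MIA}; surviving tuples: {(13, 19, 3860, 6, IAD, ORD, LA), (13, 19, 3860, 6, IAD, SFO, ATL), (7, 3, 2120, 20, ATL, JFK, DEN), (7, 3, 2120, 20, ATL, MIA, NYC)}
π_{src, hours} gives {(JFK, 20), (MIA, 20), (ORD, 6), (SFO, 6)}.

{(JFK, 20), (MIA, 20), (ORD, 6), (SFO, 6)}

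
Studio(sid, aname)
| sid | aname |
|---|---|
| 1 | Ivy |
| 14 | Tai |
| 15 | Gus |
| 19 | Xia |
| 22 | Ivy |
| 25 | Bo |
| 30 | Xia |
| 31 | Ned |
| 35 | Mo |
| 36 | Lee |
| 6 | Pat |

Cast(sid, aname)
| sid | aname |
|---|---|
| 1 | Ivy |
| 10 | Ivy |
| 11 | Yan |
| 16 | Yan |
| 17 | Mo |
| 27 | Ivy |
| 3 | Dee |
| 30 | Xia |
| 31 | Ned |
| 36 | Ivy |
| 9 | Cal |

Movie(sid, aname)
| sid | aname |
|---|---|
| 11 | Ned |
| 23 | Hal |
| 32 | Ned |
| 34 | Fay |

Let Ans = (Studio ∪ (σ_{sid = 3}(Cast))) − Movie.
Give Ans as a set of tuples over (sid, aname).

σ[sid = 3]: keep tuples satisfying sid = 3 → {(3, Dee)}
Union: {(1, Ivy), (14, Tai), (15, Gus), (19, Xia), (22, Ivy), (25, Bo), (30, Xia), (31, Ned), (35, Mo), (36, Lee), (6, Pat)} with {(3, Dee)} → {(1, Ivy), (14, Tai), (15, Gus), (19, Xia), (22, Ivy), (25, Bo), (3, Dee), (30, Xia), (31, Ned), (35, Mo), (36, Lee), (6, Pat)}
Difference: {(1, Ivy), (14, Tai), (15, Gus), (19, Xia), (22, Ivy), (25, Bo), (3, Dee), (30, Xia), (31, Ned), (35, Mo), (36, Lee), (6, Pat)} with {(11, Ned), (23, Hal), (32, Ned), (34, Fay)} → {(1, Ivy), (14, Tai), (15, Gus), (19, Xia), (22, Ivy), (25, Bo), (3, Dee), (30, Xia), (31, Ned), (35, Mo), (36, Lee), (6, Pat)}

{(1, Ivy), (14, Tai), (15, Gus), (19, Xia), (22, Ivy), (25, Bo), (3, Dee), (30, Xia), (31, Ned), (35, Mo), (36, Lee), (6, Pat)}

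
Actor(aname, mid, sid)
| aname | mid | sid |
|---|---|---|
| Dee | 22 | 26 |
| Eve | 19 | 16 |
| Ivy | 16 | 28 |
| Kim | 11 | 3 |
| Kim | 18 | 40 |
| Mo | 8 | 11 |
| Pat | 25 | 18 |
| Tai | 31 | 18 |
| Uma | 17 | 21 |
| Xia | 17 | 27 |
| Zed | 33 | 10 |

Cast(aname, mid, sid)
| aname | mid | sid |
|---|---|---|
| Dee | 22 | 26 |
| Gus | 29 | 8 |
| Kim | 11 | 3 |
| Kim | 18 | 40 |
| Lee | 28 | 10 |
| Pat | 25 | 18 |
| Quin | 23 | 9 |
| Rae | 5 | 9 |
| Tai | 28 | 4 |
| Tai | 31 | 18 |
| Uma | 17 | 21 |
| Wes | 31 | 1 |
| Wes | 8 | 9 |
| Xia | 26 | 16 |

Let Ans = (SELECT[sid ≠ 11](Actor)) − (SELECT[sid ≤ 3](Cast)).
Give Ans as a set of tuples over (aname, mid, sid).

Selection sid ≠ 11: {(Dee, 22, 26), (Eve, 19, 16), (Ivy, 16, 28), (Kim, 11, 3), (Kim, 18, 40), (Pat, 25, 18), (Tai, 31, 18), (Uma, 17, 21), (Xia, 17, 27), (Zed, 33, 10)}
Selection sid ≤ 3: {(Kim, 11, 3), (Wes, 31, 1)}
Taking the difference: {(Dee, 22, 26), (Eve, 19, 16), (Ivy, 16, 28), (Kim, 18, 40), (Pat, 25, 18), (Tai, 31, 18), (Uma, 17, 21), (Xia, 17, 27), (Zed, 33, 10)}

{(Dee, 22, 26), (Eve, 19, 16), (Ivy, 16, 28), (Kim, 18, 40), (Pat, 25, 18), (Tai, 31, 18), (Uma, 17, 21), (Xia, 17, 27), (Zed, 33, 10)}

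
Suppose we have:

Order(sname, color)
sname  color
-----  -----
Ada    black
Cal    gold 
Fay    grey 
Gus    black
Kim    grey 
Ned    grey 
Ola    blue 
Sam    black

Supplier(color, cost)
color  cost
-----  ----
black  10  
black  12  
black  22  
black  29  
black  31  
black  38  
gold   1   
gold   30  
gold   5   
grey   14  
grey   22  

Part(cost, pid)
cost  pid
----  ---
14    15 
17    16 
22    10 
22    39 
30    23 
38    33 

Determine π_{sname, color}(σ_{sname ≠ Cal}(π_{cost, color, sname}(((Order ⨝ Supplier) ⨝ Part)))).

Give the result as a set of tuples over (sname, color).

{(Ada, black), (Fay, grey), (Gus, black), (Kim, grey), (Ned, grey), (Sam, black)}

Natural join on color: {(Ada, black, 10), (Ada, black, 12), (Ada, black, 22), (Ada, black, 29), (Ada, black, 31), (Ada, black, 38), (Cal, gold, 1), (Cal, gold, 30), (Cal, gold, 5), (Fay, grey, 14), (Fay, grey, 22), (Gus, black, 10), (Gus, black, 12), (Gus, black, 22), (Gus, black, 29), (Gus, black, 31), (Gus, black, 38), (Kim, grey, 14), (Kim, grey, 22), (Ned, grey, 14), (Ned, grey, 22), (Sam, black, 10), (Sam, black, 12), (Sam, black, 22), (Sam, black, 29), (Sam, black, 31), (Sam, black, 38)}
Natural join on cost: {(Ada, black, 22, 10), (Ada, black, 22, 39), (Ada, black, 38, 33), (Cal, gold, 30, 23), (Fay, grey, 14, 15), (Fay, grey, 22, 10), (Fay, grey, 22, 39), (Gus, black, 22, 10), (Gus, black, 22, 39), (Gus, black, 38, 33), (Kim, grey, 14, 15), (Kim, grey, 22, 10), (Kim, grey, 22, 39), (Ned, grey, 14, 15), (Ned, grey, 22, 10), (Ned, grey, 22, 39), (Sam, black, 22, 10), (Sam, black, 22, 39), (Sam, black, 38, 33)}
Keep only column(s) cost, color, sname (6 duplicate(s) eliminated): {(14, grey, Fay), (14, grey, Kim), (14, grey, Ned), (22, black, Ada), (22, black, Gus), (22, black, Sam), (22, grey, Fay), (22, grey, Kim), (22, grey, Ned), (30, gold, Cal), (38, black, Ada), (38, black, Gus), (38, black, Sam)}
Selection sname ≠ Cal: {(14, grey, Fay), (14, grey, Kim), (14, grey, Ned), (22, black, Ada), (22, black, Gus), (22, black, Sam), (22, grey, Fay), (22, grey, Kim), (22, grey, Ned), (38, black, Ada), (38, black, Gus), (38, black, Sam)}
Keep only column(s) sname, color (6 duplicate(s) eliminated): {(Ada, black), (Fay, grey), (Gus, black), (Kim, grey), (Ned, grey), (Sam, black)}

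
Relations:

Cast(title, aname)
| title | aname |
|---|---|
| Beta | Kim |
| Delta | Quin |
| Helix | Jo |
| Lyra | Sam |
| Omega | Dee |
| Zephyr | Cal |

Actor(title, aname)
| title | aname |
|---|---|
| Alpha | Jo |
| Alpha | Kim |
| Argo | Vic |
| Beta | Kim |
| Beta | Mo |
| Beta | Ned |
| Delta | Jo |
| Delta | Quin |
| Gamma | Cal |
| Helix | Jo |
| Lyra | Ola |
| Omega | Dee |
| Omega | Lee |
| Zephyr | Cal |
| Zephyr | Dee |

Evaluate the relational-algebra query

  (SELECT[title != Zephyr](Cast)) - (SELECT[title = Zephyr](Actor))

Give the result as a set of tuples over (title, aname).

Apply σ_{title != Zephyr}; surviving tuples: {(Beta, Kim), (Delta, Quin), (Helix, Jo), (Lyra, Sam), (Omega, Dee)}
Apply σ_{title = Zephyr}; surviving tuples: {(Zephyr, Cal), (Zephyr, Dee)}
Difference: {(Beta, Kim), (Delta, Quin), (Helix, Jo), (Lyra, Sam), (Omega, Dee)} with {(Zephyr, Cal), (Zephyr, Dee)} → {(Beta, Kim), (Delta, Quin), (Helix, Jo), (Lyra, Sam), (Omega, Dee)}

{(Beta, Kim), (Delta, Quin), (Helix, Jo), (Lyra, Sam), (Omega, Dee)}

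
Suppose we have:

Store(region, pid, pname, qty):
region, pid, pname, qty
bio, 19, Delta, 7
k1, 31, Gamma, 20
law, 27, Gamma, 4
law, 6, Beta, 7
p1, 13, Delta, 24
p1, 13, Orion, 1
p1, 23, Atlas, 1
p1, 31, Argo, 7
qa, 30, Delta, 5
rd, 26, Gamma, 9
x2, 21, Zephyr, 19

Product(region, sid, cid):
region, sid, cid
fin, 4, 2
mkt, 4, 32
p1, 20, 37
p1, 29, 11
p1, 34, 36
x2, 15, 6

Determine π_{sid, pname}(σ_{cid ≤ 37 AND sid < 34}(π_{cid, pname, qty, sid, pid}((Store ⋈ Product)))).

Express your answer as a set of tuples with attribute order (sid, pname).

{(15, Zephyr), (20, Argo), (20, Atlas), (20, Delta), (20, Orion), (29, Argo), (29, Atlas), (29, Delta), (29, Orion)}

Joining Store and Product on region yields {(p1, 13, Delta, 24, 20, 37), (p1, 13, Delta, 24, 29, 11), (p1, 13, Delta, 24, 34, 36), (p1, 13, Orion, 1, 20, 37), (p1, 13, Orion, 1, 29, 11), (p1, 13, Orion, 1, 34, 36), (p1, 23, Atlas, 1, 20, 37), (p1, 23, Atlas, 1, 29, 11), (p1, 23, Atlas, 1, 34, 36), (p1, 31, Argo, 7, 20, 37), (p1, 31, Argo, 7, 29, 11), (p1, 31, Argo, 7, 34, 36), (x2, 21, Zephyr, 19, 15, 6)}.
Projecting to cid, pname, qty, sid, pid: {(11, Argo, 7, 29, 31), (11, Atlas, 1, 29, 23), (11, Delta, 24, 29, 13), (11, Orion, 1, 29, 13), (36, Argo, 7, 34, 31), (36, Atlas, 1, 34, 23), (36, Delta, 24, 34, 13), (36, Orion, 1, 34, 13), (37, Argo, 7, 20, 31), (37, Atlas, 1, 20, 23), (37, Delta, 24, 20, 13), (37, Orion, 1, 20, 13), (6, Zephyr, 19, 15, 21)}
Apply σ_{cid ≤ 37 AND sid < 34}; surviving tuples: {(11, Argo, 7, 29, 31), (11, Atlas, 1, 29, 23), (11, Delta, 24, 29, 13), (11, Orion, 1, 29, 13), (37, Argo, 7, 20, 31), (37, Atlas, 1, 20, 23), (37, Delta, 24, 20, 13), (37, Orion, 1, 20, 13), (6, Zephyr, 19, 15, 21)}
Projecting to sid, pname: {(15, Zephyr), (20, Argo), (20, Atlas), (20, Delta), (20, Orion), (29, Argo), (29, Atlas), (29, Delta), (29, Orion)}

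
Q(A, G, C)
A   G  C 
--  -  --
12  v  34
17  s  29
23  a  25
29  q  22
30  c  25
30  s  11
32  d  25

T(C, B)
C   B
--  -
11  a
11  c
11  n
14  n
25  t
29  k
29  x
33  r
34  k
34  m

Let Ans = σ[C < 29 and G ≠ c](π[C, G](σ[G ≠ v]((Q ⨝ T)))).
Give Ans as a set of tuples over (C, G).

{(11, s), (25, a), (25, d)}

Q ⋈ T (natural join on C): {(12, v, 34, k), (12, v, 34, m), (17, s, 29, k), (17, s, 29, x), (23, a, 25, t), (30, c, 25, t), (30, s, 11, a), (30, s, 11, c), (30, s, 11, n), (32, d, 25, t)}
Selection G ≠ v: {(17, s, 29, k), (17, s, 29, x), (23, a, 25, t), (30, c, 25, t), (30, s, 11, a), (30, s, 11, c), (30, s, 11, n), (32, d, 25, t)}
Keep only column(s) C, G (3 duplicate(s) eliminated): {(11, s), (25, a), (25, c), (25, d), (29, s)}
Selection C < 29 and G ≠ c: {(11, s), (25, a), (25, d)}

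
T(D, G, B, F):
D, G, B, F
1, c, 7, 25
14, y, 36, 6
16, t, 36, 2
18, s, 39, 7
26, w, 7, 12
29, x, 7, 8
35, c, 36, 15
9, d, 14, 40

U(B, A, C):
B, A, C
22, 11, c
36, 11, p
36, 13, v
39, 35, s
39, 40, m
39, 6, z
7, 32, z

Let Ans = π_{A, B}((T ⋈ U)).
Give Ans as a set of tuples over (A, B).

{(11, 36), (13, 36), (32, 7), (35, 39), (40, 39), (6, 39)}

Natural join on B: {(1, c, 7, 25, 32, z), (14, y, 36, 6, 11, p), (14, y, 36, 6, 13, v), (16, t, 36, 2, 11, p), (16, t, 36, 2, 13, v), (18, s, 39, 7, 35, s), (18, s, 39, 7, 40, m), (18, s, 39, 7, 6, z), (26, w, 7, 12, 32, z), (29, x, 7, 8, 32, z), (35, c, 36, 15, 11, p), (35, c, 36, 15, 13, v)}
Projecting to A, B (6 duplicate(s) eliminated): {(11, 36), (13, 36), (32, 7), (35, 39), (40, 39), (6, 39)}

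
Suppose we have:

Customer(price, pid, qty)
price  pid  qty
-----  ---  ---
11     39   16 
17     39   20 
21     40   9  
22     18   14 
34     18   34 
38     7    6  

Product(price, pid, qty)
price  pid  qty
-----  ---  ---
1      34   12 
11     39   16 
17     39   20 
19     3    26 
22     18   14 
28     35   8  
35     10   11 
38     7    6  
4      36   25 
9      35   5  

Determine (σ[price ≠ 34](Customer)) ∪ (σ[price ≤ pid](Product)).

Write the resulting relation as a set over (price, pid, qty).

{(1, 34, 12), (11, 39, 16), (17, 39, 20), (21, 40, 9), (22, 18, 14), (28, 35, 8), (38, 7, 6), (4, 36, 25), (9, 35, 5)}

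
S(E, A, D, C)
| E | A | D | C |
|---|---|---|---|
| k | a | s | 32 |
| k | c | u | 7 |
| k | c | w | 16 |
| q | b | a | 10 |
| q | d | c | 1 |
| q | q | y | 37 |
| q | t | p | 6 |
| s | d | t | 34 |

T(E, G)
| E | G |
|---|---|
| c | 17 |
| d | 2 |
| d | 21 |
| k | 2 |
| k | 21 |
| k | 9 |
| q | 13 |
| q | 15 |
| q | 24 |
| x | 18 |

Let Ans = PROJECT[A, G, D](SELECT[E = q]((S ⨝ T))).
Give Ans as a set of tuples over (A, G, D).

{(b, 13, a), (b, 15, a), (b, 24, a), (d, 13, c), (d, 15, c), (d, 24, c), (q, 13, y), (q, 15, y), (q, 24, y), (t, 13, p), (t, 15, p), (t, 24, p)}

Natural join on E: {(k, a, s, 32, 2), (k, a, s, 32, 21), (k, a, s, 32, 9), (k, c, u, 7, 2), (k, c, u, 7, 21), (k, c, u, 7, 9), (k, c, w, 16, 2), (k, c, w, 16, 21), (k, c, w, 16, 9), (q, b, a, 10, 13), (q, b, a, 10, 15), (q, b, a, 10, 24), (q, d, c, 1, 13), (q, d, c, 1, 15), (q, d, c, 1, 24), (q, q, y, 37, 13), (q, q, y, 37, 15), (q, q, y, 37, 24), (q, t, p, 6, 13), (q, t, p, 6, 15), (q, t, p, 6, 24)}
Apply σ_{E = q}; surviving tuples: {(q, b, a, 10, 13), (q, b, a, 10, 15), (q, b, a, 10, 24), (q, d, c, 1, 13), (q, d, c, 1, 15), (q, d, c, 1, 24), (q, q, y, 37, 13), (q, q, y, 37, 15), (q, q, y, 37, 24), (q, t, p, 6, 13), (q, t, p, 6, 15), (q, t, p, 6, 24)}
Projecting to A, G, D: {(b, 13, a), (b, 15, a), (b, 24, a), (d, 13, c), (d, 15, c), (d, 24, c), (q, 13, y), (q, 15, y), (q, 24, y), (t, 13, p), (t, 15, p), (t, 24, p)}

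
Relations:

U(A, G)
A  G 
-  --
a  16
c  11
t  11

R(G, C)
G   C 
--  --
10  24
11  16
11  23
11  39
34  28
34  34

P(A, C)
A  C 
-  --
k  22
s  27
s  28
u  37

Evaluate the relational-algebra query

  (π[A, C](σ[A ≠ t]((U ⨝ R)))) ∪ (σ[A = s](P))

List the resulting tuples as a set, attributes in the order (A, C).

{(c, 16), (c, 23), (c, 39), (s, 27), (s, 28)}

Joining U and R on G yields {(c, 11, 16), (c, 11, 23), (c, 11, 39), (t, 11, 16), (t, 11, 23), (t, 11, 39)}.
Filtering on A ≠ t leaves {(c, 11, 16), (c, 11, 23), (c, 11, 39)}.
π[A, C]: project onto (A, C) → {(c, 16), (c, 23), (c, 39)}
Filtering on A = s leaves {(s, 27), (s, 28)}.
Set union of the two operands is {(c, 16), (c, 23), (c, 39), (s, 27), (s, 28)}.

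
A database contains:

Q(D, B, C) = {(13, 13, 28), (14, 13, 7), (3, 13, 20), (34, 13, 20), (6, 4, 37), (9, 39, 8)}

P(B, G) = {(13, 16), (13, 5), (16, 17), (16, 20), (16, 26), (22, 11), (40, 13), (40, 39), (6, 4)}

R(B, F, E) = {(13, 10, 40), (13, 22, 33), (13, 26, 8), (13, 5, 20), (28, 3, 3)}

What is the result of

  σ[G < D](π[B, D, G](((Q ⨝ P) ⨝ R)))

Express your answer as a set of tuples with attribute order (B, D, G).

Joining Q and P on B yields {(13, 13, 28, 16), (13, 13, 28, 5), (14, 13, 7, 16), (14, 13, 7, 5), (3, 13, 20, 16), (3, 13, 20, 5), (34, 13, 20, 16), (34, 13, 20, 5)}.
Joining (Q ⨝ P) and R on B yields {(13, 13, 28, 16, 10, 40), (13, 13, 28, 16, 22, 33), (13, 13, 28, 16, 26, 8), (13, 13, 28, 16, 5, 20), (13, 13, 28, 5, 10, 40), (13, 13, 28, 5, 22, 33), (13, 13, 28, 5, 26, 8), (13, 13, 28, 5, 5, 20), (14, 13, 7, 16, 10, 40), (14, 13, 7, 16, 22, 33), (14, 13, 7, 16, 26, 8), (14, 13, 7, 16, 5, 20), (14, 13, 7, 5, 10, 40), (14, 13, 7, 5, 22, 33), (14, 13, 7, 5, 26, 8), (14, 13, 7, 5, 5, 20), (3, 13, 20, 16, 10, 40), (3, 13, 20, 16, 22, 33), (3, 13, 20, 16, 26, 8), (3, 13, 20, 16, 5, 20), (3, 13, 20, 5, 10, 40), (3, 13, 20, 5, 22, 33), (3, 13, 20, 5, 26, 8), (3, 13, 20, 5, 5, 20), (34, 13, 20, 16, 10, 40), (34, 13, 20, 16, 22, 33), (34, 13, 20, 16, 26, 8), (34, 13, 20, 16, 5, 20), (34, 13, 20, 5, 10, 40), (34, 13, 20, 5, 22, 33), (34, 13, 20, 5, 26, 8), (34, 13, 20, 5, 5, 20)}.
π_{B, D, G} gives {(13, 13, 16), (13, 13, 5), (13, 14, 16), (13, 14, 5), (13, 3, 16), (13, 3, 5), (13, 34, 16), (13, 34, 5)} (24 duplicate(s) eliminated).
Selection G < D: {(13, 13, 5), (13, 14, 5), (13, 34, 16), (13, 34, 5)}

{(13, 13, 5), (13, 14, 5), (13, 34, 16), (13, 34, 5)}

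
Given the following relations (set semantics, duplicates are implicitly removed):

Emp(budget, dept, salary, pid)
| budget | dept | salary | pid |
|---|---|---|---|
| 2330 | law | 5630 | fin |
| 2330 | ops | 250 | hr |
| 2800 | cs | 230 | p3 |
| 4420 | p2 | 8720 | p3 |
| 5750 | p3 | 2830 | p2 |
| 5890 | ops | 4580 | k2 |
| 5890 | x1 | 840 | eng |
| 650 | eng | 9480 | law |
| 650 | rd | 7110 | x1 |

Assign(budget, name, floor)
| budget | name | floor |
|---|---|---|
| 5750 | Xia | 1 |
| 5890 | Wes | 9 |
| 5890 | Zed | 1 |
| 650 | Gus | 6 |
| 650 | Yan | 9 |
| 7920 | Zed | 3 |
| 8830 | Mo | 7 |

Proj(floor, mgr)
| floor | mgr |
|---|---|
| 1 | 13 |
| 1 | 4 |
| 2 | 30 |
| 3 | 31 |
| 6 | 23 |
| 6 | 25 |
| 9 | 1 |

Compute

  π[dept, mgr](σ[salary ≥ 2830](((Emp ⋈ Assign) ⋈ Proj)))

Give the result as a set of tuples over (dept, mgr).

Joining Emp and Assign on budget yields {(5750, p3, 2830, p2, Xia, 1), (5890, ops, 4580, k2, Wes, 9), (5890, ops, 4580, k2, Zed, 1), (5890, x1, 840, eng, Wes, 9), (5890, x1, 840, eng, Zed, 1), (650, eng, 9480, law, Gus, 6), (650, eng, 9480, law, Yan, 9), (650, rd, 7110, x1, Gus, 6), (650, rd, 7110, x1, Yan, 9)}.
Joining (Emp ⋈ Assign) and Proj on floor yields {(5750, p3, 2830, p2, Xia, 1, 13), (5750, p3, 2830, p2, Xia, 1, 4), (5890, ops, 4580, k2, Wes, 9, 1), (5890, ops, 4580, k2, Zed, 1, 13), (5890, ops, 4580, k2, Zed, 1, 4), (5890, x1, 840, eng, Wes, 9, 1), (5890, x1, 840, eng, Zed, 1, 13), (5890, x1, 840, eng, Zed, 1, 4), (650, eng, 9480, law, Gus, 6, 23), (650, eng, 9480, law, Gus, 6, 25), (650, eng, 9480, law, Yan, 9, 1), (650, rd, 7110, x1, Gus, 6, 23), (650, rd, 7110, x1, Gus, 6, 25), (650, rd, 7110, x1, Yan, 9, 1)}.
Filtering on salary ≥ 2830 leaves {(5750, p3, 2830, p2, Xia, 1, 13), (5750, p3, 2830, p2, Xia, 1, 4), (5890, ops, 4580, k2, Wes, 9, 1), (5890, ops, 4580, k2, Zed, 1, 13), (5890, ops, 4580, k2, Zed, 1, 4), (650, eng, 9480, law, Gus, 6, 23), (650, eng, 9480, law, Gus, 6, 25), (650, eng, 9480, law, Yan, 9, 1), (650, rd, 7110, x1, Gus, 6, 23), (650, rd, 7110, x1, Gus, 6, 25), (650, rd, 7110, x1, Yan, 9, 1)}.
π_{dept, mgr} gives {(eng, 1), (eng, 23), (eng, 25), (ops, 1), (ops, 13), (ops, 4), (p3, 13), (p3, 4), (rd, 1), (rd, 23), (rd, 25)}.

{(eng, 1), (eng, 23), (eng, 25), (ops, 1), (ops, 13), (ops, 4), (p3, 13), (p3, 4), (rd, 1), (rd, 23), (rd, 25)}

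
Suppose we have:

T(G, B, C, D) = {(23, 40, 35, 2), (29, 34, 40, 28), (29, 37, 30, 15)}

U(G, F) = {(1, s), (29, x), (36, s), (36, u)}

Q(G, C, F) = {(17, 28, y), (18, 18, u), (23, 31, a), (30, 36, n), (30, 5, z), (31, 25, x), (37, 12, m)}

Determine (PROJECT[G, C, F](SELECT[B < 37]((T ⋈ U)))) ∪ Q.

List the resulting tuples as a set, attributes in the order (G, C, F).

Joining T and U on G yields {(29, 34, 40, 28, x), (29, 37, 30, 15, x)}.
σ[B < 37]: keep tuples satisfying B < 37 → {(29, 34, 40, 28, x)}
π_{G, C, F} gives {(29, 40, x)}.
Taking the union: {(17, 28, y), (18, 18, u), (23, 31, a), (29, 40, x), (30, 36, n), (30, 5, z), (31, 25, x), (37, 12, m)}

{(17, 28, y), (18, 18, u), (23, 31, a), (29, 40, x), (30, 36, n), (30, 5, z), (31, 25, x), (37, 12, m)}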